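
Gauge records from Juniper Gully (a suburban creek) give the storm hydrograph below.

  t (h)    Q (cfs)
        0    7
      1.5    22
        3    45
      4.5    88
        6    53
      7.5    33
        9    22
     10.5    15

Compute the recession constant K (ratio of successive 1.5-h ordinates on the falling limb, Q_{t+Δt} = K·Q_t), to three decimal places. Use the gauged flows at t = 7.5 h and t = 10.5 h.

Using the recession-limb readings at t = 7.5 h and t = 10.5 h: Q falls from 33 to 15 cfs over 2 intervals.
K = (Q₂/Q₁)^(1/2) = (15/33)^(1/2) = 0.674.

K ≈ 0.674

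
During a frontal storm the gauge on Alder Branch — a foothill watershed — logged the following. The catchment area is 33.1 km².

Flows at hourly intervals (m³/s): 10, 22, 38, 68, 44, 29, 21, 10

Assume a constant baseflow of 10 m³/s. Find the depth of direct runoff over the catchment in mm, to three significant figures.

Direct runoff: 0.0, 12.0, 28.0, 58.0, 34.0, 19.0, 11.0, 0.0 m³/s; ΣQ_DR = 162.0 m³/s.
V = ΣQ_DR · Δt = 162.0 × 3600 s = 5.832 × 10^5 m³.
Over A = 33.1 km², depth = V / A = 17.6 mm.

d ≈ 17.6 mm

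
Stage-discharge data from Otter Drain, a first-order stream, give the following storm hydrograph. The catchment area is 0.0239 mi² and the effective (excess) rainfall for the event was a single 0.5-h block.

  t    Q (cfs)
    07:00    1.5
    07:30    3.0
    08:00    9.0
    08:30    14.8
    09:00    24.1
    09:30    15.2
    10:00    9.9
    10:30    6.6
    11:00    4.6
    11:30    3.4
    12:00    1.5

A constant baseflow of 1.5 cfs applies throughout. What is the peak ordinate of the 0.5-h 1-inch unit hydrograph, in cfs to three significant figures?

Direct runoff: 0.0, 1.5, 7.5, 13.3, 22.6, 13.7, 8.4, 5.1, 3.1, 1.9, 0.0 cfs; ΣQ_DR = 77.10 cfs, peak = 22.6 cfs.
Runoff depth d = ΣQ_DR·Δt / A = 77.10 × 1800 / (0.0239 mi²) = 2.499 in.
The 1-inch UH is the DRH scaled by (1 in)/d, so U_p = 22.6 × 1/2.499 = 9.04 cfs.

U_p ≈ 9.04 cfs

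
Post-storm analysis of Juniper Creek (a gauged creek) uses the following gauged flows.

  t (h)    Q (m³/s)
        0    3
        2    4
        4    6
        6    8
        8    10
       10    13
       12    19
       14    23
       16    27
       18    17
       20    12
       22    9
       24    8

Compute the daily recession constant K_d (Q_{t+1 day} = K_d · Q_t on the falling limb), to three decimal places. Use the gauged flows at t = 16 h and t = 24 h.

K_d ≈ 0.026

Between t = 16 h and t = 24 h the flow falls from 27 to 8 m³/s over 4×2 h = 8 h.
Per-interval ratio K = (8/27)^(1/4) = 0.7378; K_d = K^(24/2) = 0.026.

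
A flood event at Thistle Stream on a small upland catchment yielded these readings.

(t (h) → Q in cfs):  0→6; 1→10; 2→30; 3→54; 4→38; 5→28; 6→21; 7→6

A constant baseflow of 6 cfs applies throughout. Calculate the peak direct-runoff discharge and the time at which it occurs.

Subtracting baseflow gives direct-runoff ordinates: 0.0, 4.0, 24.0, 48.0, 32.0, 22.0, 15.0, 0.0 cfs.
The maximum is 48.0 cfs, occurring at the reading for t = 3 h.

Q_p = 48.0 cfs at t = 3 h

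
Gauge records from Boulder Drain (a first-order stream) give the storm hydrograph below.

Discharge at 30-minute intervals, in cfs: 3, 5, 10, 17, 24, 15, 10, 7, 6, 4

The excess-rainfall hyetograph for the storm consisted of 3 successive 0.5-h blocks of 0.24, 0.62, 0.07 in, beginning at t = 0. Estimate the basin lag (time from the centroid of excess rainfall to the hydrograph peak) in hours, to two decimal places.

Centroid of excess rainfall: t_c = Σ P_i·t̄_i / ΣP_i = 0.6586 h (block centres at 0.25, 0.75, 1.25 h).
Hydrograph peak occurs at t = 2 h, so basin lag t_L = 2 − 0.6586 = 1.34 h.

t_L ≈ 1.34 h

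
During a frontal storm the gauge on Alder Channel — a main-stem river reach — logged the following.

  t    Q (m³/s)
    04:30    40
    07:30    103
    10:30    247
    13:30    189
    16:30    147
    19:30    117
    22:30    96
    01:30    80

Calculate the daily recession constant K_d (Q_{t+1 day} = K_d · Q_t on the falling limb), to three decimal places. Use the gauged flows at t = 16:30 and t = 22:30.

Between t = 16:30 and t = 22:30 the flow falls from 147 to 96 m³/s over 2×3 h = 6 h.
Per-interval ratio K = (96/147)^(1/2) = 0.8081; K_d = K^(24/3) = 0.182.

K_d ≈ 0.182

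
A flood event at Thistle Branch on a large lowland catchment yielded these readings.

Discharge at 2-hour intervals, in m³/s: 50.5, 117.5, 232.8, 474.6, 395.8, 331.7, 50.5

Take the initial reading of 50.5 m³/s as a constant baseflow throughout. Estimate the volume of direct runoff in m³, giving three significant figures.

Direct-runoff ordinates (Q − Q_b): 0.0, 67.0, 182.3, 424.1, 345.3, 281.2, 0.0 m³/s.
ΣQ_DR = 1300 m³/s.
With Δt = 2 h = 7200 s, V = ΣQ_DR · Δt = 1300 × 7200 = 9.36 × 10^6 m³.

V ≈ 9.36 × 10^6 m³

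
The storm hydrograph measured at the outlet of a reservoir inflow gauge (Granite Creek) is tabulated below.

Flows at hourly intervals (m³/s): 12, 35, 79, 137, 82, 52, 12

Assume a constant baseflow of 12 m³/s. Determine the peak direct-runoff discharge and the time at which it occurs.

Q_p = 125.0 m³/s at t = 3 h

Subtracting baseflow gives direct-runoff ordinates: 0.0, 23.0, 67.0, 125.0, 70.0, 40.0, 0.0 m³/s.
The maximum is 125.0 m³/s, occurring at the reading for t = 3 h.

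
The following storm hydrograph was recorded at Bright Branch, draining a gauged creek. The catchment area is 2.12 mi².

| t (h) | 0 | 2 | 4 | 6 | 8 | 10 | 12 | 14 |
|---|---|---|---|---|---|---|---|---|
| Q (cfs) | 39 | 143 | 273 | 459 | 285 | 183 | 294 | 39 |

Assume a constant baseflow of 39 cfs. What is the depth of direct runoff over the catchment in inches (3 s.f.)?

Direct runoff: 0.0, 104.0, 234.0, 420.0, 246.0, 144.0, 255.0, 0.0 cfs; ΣQ_DR = 1403 cfs.
V = ΣQ_DR · Δt = 1403 × 7200 s = 1.010 × 10^7 ft³.
Over A = 2.12 mi², depth = V / A = 2.05 in.

d ≈ 2.05 in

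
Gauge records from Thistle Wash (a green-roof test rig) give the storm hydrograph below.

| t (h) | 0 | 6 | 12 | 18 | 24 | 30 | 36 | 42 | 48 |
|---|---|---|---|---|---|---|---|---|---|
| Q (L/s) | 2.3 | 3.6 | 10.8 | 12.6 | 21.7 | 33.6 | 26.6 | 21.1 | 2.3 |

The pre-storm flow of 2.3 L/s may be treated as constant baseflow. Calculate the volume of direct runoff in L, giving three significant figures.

V ≈ 2.46 × 10^6 L

Direct-runoff ordinates (Q − Q_b): 0.0, 1.3, 8.5, 10.3, 19.4, 31.3, 24.3, 18.8, 0.0 L/s.
ΣQ_DR = 113.9 L/s.
With Δt = 6 h = 21600 s, V = ΣQ_DR · Δt = 113.9 × 21600 = 2.46 × 10^6 L.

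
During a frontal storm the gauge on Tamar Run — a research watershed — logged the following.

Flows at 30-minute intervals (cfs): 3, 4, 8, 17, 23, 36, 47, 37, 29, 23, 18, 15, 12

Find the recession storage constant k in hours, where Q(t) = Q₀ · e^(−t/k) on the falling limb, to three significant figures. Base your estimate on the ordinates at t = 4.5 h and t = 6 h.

On the falling limb, Q drops from 23 to 12 cfs between t = 4.5 h and t = 6 h (Δt = 1.5 h).
k = −Δt / ln(Q₂/Q₁) = −1.5 / ln(12/23) = 2.31 h.

k ≈ 2.31 h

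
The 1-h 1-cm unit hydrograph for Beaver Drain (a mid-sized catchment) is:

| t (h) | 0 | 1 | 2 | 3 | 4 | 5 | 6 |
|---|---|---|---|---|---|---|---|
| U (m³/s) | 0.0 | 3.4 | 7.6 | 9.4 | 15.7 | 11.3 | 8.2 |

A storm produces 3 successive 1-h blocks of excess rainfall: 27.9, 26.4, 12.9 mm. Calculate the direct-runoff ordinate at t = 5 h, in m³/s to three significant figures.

Q ≈ 85.1 m³/s

By discrete convolution, Q_j = Σ (P_i / 10 mm) · U_{j−i}.
At t = 5 h (j=5): Q = (27.9/10)·11.3 + (26.4/10)·15.7 + (12.9/10)·9.4 = 85.1 m³/s.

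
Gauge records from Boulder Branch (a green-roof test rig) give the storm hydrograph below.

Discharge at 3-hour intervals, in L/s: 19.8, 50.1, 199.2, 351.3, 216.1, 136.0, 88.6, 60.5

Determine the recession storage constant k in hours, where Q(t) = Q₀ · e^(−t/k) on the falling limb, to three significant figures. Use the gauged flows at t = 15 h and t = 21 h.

k ≈ 7.41 h

On the falling limb, Q drops from 136.0 to 60.5 L/s between t = 15 h and t = 21 h (Δt = 6 h).
k = −Δt / ln(Q₂/Q₁) = −6 / ln(60.5/136.0) = 7.41 h.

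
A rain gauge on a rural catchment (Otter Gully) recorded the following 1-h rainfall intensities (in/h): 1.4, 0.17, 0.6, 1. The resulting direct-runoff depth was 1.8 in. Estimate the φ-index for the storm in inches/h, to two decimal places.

φ ≈ 0.40 in/h

Only the 3 blocks with intensity above φ contribute runoff: 1.4, 0.6, 1 in/h.
Σ(I−φ)·Δt = d  ⇒  (1.4+0.6+1 − 3φ)·1 = 1.8
φ = (3.000 − 1.8/1) / 3 = 0.40 in/h.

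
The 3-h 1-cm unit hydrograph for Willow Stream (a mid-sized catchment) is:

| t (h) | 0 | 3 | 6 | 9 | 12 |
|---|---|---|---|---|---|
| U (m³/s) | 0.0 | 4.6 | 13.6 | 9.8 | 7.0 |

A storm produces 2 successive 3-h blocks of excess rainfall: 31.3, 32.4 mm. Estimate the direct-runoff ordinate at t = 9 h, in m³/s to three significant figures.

Q ≈ 74.7 m³/s

By discrete convolution, Q_j = Σ (P_i / 10 mm) · U_{j−i}.
At t = 9 h (j=3): Q = (31.3/10)·9.8 + (32.4/10)·13.6 = 74.7 m³/s.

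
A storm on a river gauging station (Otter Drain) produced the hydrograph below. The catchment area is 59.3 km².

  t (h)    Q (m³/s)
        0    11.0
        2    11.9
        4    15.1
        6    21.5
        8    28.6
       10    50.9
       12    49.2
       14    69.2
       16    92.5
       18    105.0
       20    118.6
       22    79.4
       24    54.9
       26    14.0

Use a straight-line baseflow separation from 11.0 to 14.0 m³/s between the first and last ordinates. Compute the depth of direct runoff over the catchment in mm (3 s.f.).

d ≈ 66.4 mm

Direct runoff: 0.00, 0.67, 3.64, 9.81, 16.68, 38.75, 36.82, 56.58, 79.65, 91.92, 105.29, 65.86, 41.13, 0.00 m³/s; ΣQ_DR = 546.8 m³/s.
V = ΣQ_DR · Δt = 546.8 × 7200 s = 3.937 × 10^6 m³.
Over A = 59.3 km², depth = V / A = 66.4 mm.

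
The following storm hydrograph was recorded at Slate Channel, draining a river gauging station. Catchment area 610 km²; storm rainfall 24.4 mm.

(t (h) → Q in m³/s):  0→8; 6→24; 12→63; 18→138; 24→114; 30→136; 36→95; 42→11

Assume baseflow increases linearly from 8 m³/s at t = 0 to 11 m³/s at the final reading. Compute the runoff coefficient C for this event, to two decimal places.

C ≈ 0.74

ΣQ_DR = 513.0 m³/s; V = ΣQ_DR·Δt = 1.108 × 10^7 m³.
Runoff depth d = V / A = 18.17 mm.
C = d / P = 18.17 / 24.4 = 0.74.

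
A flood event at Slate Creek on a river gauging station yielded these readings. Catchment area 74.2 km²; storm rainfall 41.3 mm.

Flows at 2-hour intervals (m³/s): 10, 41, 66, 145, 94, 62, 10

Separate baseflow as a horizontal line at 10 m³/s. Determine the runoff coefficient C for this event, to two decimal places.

ΣQ_DR = 358.0 m³/s; V = ΣQ_DR·Δt = 2.578 × 10^6 m³.
Runoff depth d = V / A = 34.74 mm.
C = d / P = 34.74 / 41.3 = 0.84.

C ≈ 0.84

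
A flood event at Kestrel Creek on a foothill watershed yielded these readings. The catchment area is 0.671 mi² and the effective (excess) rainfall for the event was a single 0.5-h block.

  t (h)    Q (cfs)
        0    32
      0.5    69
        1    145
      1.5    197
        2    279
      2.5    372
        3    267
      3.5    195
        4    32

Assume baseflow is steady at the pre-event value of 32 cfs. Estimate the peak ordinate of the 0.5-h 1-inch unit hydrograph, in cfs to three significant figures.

Direct runoff: 0.0, 37.0, 113.0, 165.0, 247.0, 340.0, 235.0, 163.0, 0.0 cfs; ΣQ_DR = 1300 cfs, peak = 340.0 cfs.
Runoff depth d = ΣQ_DR·Δt / A = 1300 × 1800 / (0.671 mi²) = 1.501 in.
The 1-inch UH is the DRH scaled by (1 in)/d, so U_p = 340.0 × 1/1.501 = 227 cfs.

U_p ≈ 227 cfs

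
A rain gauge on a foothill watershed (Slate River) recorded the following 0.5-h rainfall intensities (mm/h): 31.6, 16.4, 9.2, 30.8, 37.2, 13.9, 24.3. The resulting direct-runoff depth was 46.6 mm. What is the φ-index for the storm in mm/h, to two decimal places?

φ ≈ 10.17 mm/h

Only the 6 blocks with intensity above φ contribute runoff: 31.6, 16.4, 30.8, 37.2, 13.9, 24.3 mm/h.
Σ(I−φ)·Δt = d  ⇒  (31.6+16.4+30.8+37.2+13.9+24.3 − 6φ)·0.5 = 46.6
φ = (154.2 − 46.6/0.5) / 6 = 10.17 mm/h.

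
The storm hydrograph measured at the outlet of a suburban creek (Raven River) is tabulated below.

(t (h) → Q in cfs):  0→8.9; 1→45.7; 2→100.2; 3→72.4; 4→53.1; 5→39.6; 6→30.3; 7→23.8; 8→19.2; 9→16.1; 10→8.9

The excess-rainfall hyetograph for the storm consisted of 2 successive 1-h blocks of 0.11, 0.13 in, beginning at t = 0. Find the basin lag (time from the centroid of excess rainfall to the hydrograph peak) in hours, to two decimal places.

Centroid of excess rainfall: t_c = Σ P_i·t̄_i / ΣP_i = 1.0417 h (block centres at 0.5, 1.5 h).
Hydrograph peak occurs at t = 2 h, so basin lag t_L = 2 − 1.0417 = 0.96 h.

t_L ≈ 0.96 h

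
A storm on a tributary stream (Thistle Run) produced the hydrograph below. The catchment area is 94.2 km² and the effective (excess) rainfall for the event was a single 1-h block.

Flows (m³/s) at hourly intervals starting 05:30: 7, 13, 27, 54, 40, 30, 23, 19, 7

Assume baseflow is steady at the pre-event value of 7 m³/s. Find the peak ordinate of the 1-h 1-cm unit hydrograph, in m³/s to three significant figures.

Direct runoff: 0.0, 6.0, 20.0, 47.0, 33.0, 23.0, 16.0, 12.0, 0.0 m³/s; ΣQ_DR = 157.0 m³/s, peak = 47.0 m³/s.
Runoff depth d = ΣQ_DR·Δt / A = 157.0 × 3600 / (94.2 km²) = 6.000 mm.
The 1-cm UH is the DRH scaled by (10 mm)/d, so U_p = 47.0 × 10/6.000 = 78.3 m³/s.

U_p ≈ 78.3 m³/s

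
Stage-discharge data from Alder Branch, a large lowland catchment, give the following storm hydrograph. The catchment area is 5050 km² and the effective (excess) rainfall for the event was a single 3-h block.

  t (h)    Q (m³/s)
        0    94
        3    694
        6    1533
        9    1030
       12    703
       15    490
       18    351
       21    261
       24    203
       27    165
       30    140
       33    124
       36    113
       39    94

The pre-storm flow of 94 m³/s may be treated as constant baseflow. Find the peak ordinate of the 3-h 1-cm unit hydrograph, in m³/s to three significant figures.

Direct runoff: 0.0, 600.0, 1439.0, 936.0, 609.0, 396.0, 257.0, 167.0, 109.0, 71.0, 46.0, 30.0, 19.0, 0.0 m³/s; ΣQ_DR = 4679 m³/s, peak = 1439.0 m³/s.
Runoff depth d = ΣQ_DR·Δt / A = 4679 × 10800 / (5050 km²) = 10.01 mm.
The 1-cm UH is the DRH scaled by (10 mm)/d, so U_p = 1439.0 × 10/10.01 = 1440 m³/s.

U_p ≈ 1440 m³/s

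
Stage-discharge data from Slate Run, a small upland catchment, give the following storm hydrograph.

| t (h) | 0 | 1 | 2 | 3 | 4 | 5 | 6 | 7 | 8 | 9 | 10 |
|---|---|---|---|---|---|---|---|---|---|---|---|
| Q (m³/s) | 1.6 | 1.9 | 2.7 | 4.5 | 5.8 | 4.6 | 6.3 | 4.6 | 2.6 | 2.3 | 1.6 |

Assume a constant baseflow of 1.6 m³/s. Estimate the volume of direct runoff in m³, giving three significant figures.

V ≈ 75200 m³

Direct-runoff ordinates (Q − Q_b): 0.0, 0.3, 1.1, 2.9, 4.2, 3.0, 4.7, 3.0, 1.0, 0.7, 0.0 m³/s.
ΣQ_DR = 20.90 m³/s.
With Δt = 1 h = 3600 s, V = ΣQ_DR · Δt = 20.90 × 3600 = 75200 m³.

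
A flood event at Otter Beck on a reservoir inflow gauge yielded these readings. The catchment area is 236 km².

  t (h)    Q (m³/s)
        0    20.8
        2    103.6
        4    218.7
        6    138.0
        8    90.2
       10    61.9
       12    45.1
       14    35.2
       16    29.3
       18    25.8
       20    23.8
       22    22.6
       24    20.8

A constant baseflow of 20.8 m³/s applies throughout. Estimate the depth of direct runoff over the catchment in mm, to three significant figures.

d ≈ 17.2 mm

Direct runoff: 0.0, 82.8, 197.9, 117.2, 69.4, 41.1, 24.3, 14.4, 8.5, 5.0, 3.0, 1.8, 0.0 m³/s; ΣQ_DR = 565.4 m³/s.
V = ΣQ_DR · Δt = 565.4 × 7200 s = 4.071 × 10^6 m³.
Over A = 236 km², depth = V / A = 17.2 mm.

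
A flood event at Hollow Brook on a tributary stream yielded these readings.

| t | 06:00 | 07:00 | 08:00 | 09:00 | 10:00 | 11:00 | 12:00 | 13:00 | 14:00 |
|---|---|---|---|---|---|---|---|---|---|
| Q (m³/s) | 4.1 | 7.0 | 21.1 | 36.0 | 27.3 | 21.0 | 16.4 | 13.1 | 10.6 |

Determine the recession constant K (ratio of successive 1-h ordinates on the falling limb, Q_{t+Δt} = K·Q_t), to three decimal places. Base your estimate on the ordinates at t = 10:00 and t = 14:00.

Using the recession-limb readings at t = 10:00 and t = 14:00: Q falls from 27.3 to 10.6 m³/s over 4 intervals.
K = (Q₂/Q₁)^(1/4) = (10.6/27.3)^(1/4) = 0.789.

K ≈ 0.789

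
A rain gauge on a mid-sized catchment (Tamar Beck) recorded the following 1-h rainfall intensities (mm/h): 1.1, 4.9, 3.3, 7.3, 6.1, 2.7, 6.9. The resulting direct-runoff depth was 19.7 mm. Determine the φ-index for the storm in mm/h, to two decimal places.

φ ≈ 1.92 mm/h

Only the 6 blocks with intensity above φ contribute runoff: 4.9, 3.3, 7.3, 6.1, 2.7, 6.9 mm/h.
Σ(I−φ)·Δt = d  ⇒  (4.9+3.3+7.3+6.1+2.7+6.9 − 6φ)·1 = 19.7
φ = (31.20 − 19.7/1) / 6 = 1.92 mm/h.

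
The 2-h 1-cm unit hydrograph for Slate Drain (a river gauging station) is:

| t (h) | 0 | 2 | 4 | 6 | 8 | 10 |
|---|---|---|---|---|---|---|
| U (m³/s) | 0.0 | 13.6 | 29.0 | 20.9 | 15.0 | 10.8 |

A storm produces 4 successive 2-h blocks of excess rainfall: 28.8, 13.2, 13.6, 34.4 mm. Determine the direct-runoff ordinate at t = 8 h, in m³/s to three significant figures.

By discrete convolution, Q_j = Σ (P_i / 10 mm) · U_{j−i}.
At t = 8 h (j=4): Q = (28.8/10)·15.0 + (13.2/10)·20.9 + (13.6/10)·29.0 + (34.4/10)·13.6 = 157 m³/s.

Q ≈ 157 m³/s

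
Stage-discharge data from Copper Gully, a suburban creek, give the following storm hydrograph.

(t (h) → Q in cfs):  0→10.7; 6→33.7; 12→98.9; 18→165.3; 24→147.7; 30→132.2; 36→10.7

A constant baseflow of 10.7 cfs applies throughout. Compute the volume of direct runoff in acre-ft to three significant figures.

V ≈ 260 acre-ft

Direct-runoff ordinates (Q − Q_b): 0.0, 23.0, 88.2, 154.6, 137.0, 121.5, 0.0 cfs.
ΣQ_DR = 524.3 cfs.
With Δt = 6 h = 21600 s, V = ΣQ_DR · Δt = 524.3 × 21600 = 1.13 × 10^7 ft³ = 260 acre-ft.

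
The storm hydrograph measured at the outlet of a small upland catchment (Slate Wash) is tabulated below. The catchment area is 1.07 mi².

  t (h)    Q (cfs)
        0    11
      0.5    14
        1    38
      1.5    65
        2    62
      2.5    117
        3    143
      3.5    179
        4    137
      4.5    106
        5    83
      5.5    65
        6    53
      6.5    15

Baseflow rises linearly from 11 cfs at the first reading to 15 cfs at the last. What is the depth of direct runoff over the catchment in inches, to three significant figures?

Direct runoff: 0.00, 2.69, 26.38, 53.08, 49.77, 104.46, 130.15, 165.85, 123.54, 92.23, 68.92, 50.62, 38.31, 0.00 cfs; ΣQ_DR = 906.0 cfs.
V = ΣQ_DR · Δt = 906.0 × 1800 s = 1.631 × 10^6 ft³.
Over A = 1.07 mi², depth = V / A = 0.656 in.

d ≈ 0.656 in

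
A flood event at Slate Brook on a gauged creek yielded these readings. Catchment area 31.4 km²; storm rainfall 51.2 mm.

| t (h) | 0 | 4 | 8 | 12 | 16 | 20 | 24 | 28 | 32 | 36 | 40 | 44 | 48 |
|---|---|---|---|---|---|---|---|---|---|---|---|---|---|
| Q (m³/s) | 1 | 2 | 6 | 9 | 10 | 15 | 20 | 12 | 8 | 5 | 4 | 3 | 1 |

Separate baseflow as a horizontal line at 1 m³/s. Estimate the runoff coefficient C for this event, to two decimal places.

ΣQ_DR = 83.00 m³/s; V = ΣQ_DR·Δt = 1.195 × 10^6 m³.
Runoff depth d = V / A = 38.06 mm.
C = d / P = 38.06 / 51.2 = 0.74.

C ≈ 0.74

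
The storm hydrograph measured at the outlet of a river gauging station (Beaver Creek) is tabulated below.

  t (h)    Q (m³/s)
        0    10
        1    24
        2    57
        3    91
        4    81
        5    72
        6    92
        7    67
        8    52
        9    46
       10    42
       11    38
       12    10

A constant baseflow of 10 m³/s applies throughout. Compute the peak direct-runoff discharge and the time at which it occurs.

Q_p = 82.0 m³/s at t = 6 h

Subtracting baseflow gives direct-runoff ordinates: 0.0, 14.0, 47.0, 81.0, 71.0, 62.0, 82.0, 57.0, 42.0, 36.0, 32.0, 28.0, 0.0 m³/s.
The maximum is 82.0 m³/s, occurring at the reading for t = 6 h.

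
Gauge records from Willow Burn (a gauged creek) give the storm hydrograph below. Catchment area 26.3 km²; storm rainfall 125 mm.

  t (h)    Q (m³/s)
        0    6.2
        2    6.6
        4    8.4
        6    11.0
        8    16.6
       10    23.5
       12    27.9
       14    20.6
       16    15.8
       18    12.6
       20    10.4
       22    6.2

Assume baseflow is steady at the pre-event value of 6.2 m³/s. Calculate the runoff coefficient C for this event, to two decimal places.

ΣQ_DR = 91.40 m³/s; V = ΣQ_DR·Δt = 6.581 × 10^5 m³.
Runoff depth d = V / A = 25.02 mm.
C = d / P = 25.02 / 125 = 0.20.

C ≈ 0.20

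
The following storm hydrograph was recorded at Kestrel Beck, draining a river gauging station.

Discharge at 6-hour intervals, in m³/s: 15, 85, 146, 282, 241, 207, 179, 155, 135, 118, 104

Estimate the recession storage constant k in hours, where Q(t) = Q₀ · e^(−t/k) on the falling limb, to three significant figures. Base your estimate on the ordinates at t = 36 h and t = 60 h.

k ≈ 44.2 h

On the falling limb, Q drops from 179 to 104 m³/s between t = 36 h and t = 60 h (Δt = 24 h).
k = −Δt / ln(Q₂/Q₁) = −24 / ln(104/179) = 44.2 h.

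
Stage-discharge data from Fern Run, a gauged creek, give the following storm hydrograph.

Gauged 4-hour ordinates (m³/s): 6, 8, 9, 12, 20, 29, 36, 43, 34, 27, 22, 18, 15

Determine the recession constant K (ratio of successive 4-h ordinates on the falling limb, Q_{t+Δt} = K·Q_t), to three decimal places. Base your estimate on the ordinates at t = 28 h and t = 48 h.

Using the recession-limb readings at t = 28 h and t = 48 h: Q falls from 43 to 15 m³/s over 5 intervals.
K = (Q₂/Q₁)^(1/5) = (15/43)^(1/5) = 0.810.

K ≈ 0.810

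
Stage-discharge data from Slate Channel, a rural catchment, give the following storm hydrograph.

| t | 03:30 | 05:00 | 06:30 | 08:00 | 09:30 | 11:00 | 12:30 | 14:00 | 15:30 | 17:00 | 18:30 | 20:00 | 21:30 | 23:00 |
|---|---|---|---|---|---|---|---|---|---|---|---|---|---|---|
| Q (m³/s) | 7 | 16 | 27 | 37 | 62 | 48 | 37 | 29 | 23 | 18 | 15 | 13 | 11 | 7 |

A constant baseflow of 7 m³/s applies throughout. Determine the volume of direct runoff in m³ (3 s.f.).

Direct-runoff ordinates (Q − Q_b): 0.0, 9.0, 20.0, 30.0, 55.0, 41.0, 30.0, 22.0, 16.0, 11.0, 8.0, 6.0, 4.0, 0.0 m³/s.
ΣQ_DR = 252.0 m³/s.
With Δt = 1.5 h = 5400 s, V = ΣQ_DR · Δt = 252.0 × 5400 = 1.36 × 10^6 m³.

V ≈ 1.36 × 10^6 m³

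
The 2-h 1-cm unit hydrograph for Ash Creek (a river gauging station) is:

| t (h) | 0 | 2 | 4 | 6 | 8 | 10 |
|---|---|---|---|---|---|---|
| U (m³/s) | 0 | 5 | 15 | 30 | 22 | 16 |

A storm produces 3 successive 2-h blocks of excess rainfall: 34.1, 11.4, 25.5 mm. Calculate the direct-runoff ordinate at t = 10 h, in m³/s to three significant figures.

By discrete convolution, Q_j = Σ (P_i / 10 mm) · U_{j−i}.
At t = 10 h (j=5): Q = (34.1/10)·16 + (11.4/10)·22 + (25.5/10)·30 = 156 m³/s.

Q ≈ 156 m³/s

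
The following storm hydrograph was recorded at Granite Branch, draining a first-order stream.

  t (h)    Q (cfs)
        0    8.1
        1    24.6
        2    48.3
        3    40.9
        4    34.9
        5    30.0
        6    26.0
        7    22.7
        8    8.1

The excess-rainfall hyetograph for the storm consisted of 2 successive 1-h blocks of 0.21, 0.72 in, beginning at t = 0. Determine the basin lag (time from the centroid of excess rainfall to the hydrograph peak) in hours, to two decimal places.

t_L ≈ 0.73 h

Centroid of excess rainfall: t_c = Σ P_i·t̄_i / ΣP_i = 1.2742 h (block centres at 0.5, 1.5 h).
Hydrograph peak occurs at t = 2 h, so basin lag t_L = 2 − 1.2742 = 0.73 h.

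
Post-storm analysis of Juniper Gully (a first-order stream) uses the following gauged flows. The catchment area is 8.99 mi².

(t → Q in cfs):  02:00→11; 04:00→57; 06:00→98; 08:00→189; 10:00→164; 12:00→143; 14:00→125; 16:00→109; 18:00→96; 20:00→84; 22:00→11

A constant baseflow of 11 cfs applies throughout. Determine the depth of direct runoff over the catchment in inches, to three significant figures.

Direct runoff: 0.0, 46.0, 87.0, 178.0, 153.0, 132.0, 114.0, 98.0, 85.0, 73.0, 0.0 cfs; ΣQ_DR = 966.0 cfs.
V = ΣQ_DR · Δt = 966.0 × 7200 s = 6.955 × 10^6 ft³.
Over A = 8.99 mi², depth = V / A = 0.333 in.

d ≈ 0.333 in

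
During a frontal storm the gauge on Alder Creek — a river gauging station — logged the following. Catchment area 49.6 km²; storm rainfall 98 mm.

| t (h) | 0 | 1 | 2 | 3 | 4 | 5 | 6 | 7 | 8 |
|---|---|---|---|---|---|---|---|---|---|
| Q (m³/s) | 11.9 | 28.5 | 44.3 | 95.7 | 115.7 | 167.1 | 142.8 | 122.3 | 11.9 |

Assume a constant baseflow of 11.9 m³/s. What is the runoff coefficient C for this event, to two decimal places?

C ≈ 0.47

ΣQ_DR = 633.1 m³/s; V = ΣQ_DR·Δt = 2.279 × 10^6 m³.
Runoff depth d = V / A = 45.95 mm.
C = d / P = 45.95 / 98 = 0.47.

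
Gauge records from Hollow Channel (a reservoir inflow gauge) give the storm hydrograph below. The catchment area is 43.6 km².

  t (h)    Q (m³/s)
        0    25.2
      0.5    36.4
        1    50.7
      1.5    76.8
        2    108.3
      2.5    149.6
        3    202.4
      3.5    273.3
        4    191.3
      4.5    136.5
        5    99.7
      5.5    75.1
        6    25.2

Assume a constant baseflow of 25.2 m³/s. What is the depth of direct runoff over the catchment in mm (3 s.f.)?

Direct runoff: 0.0, 11.2, 25.5, 51.6, 83.1, 124.4, 177.2, 248.1, 166.1, 111.3, 74.5, 49.9, 0.0 m³/s; ΣQ_DR = 1123 m³/s.
V = ΣQ_DR · Δt = 1123 × 1800 s = 2.021 × 10^6 m³.
Over A = 43.6 km², depth = V / A = 46.4 mm.

d ≈ 46.4 mm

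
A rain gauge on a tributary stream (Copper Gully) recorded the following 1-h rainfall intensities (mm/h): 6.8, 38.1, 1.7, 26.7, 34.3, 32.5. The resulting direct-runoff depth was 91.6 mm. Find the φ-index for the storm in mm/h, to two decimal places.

Only the 4 blocks with intensity above φ contribute runoff: 38.1, 26.7, 34.3, 32.5 mm/h.
Σ(I−φ)·Δt = d  ⇒  (38.1+26.7+34.3+32.5 − 4φ)·1 = 91.6
φ = (131.6 − 91.6/1) / 4 = 10.00 mm/h.

φ ≈ 10.00 mm/h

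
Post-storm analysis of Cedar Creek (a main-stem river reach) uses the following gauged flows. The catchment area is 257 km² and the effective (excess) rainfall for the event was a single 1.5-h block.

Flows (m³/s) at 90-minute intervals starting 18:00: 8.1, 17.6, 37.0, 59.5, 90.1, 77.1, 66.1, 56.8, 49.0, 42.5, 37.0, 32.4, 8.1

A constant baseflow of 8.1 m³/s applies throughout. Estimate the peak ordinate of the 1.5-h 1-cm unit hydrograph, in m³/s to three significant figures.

Direct runoff: 0.0, 9.5, 28.9, 51.4, 82.0, 69.0, 58.0, 48.7, 40.9, 34.4, 28.9, 24.3, 0.0 m³/s; ΣQ_DR = 476.0 m³/s, peak = 82.0 m³/s.
Runoff depth d = ΣQ_DR·Δt / A = 476.0 × 5400 / (257 km²) = 10.00 mm.
The 1-cm UH is the DRH scaled by (10 mm)/d, so U_p = 82.0 × 10/10.00 = 82.0 m³/s.

U_p ≈ 82.0 m³/s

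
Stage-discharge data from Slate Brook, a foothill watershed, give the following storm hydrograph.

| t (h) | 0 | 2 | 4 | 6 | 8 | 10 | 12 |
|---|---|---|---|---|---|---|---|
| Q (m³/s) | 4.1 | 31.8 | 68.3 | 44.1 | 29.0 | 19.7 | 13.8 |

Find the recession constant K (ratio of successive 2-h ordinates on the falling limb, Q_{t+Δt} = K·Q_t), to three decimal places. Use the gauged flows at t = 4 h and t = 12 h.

K ≈ 0.670

Using the recession-limb readings at t = 4 h and t = 12 h: Q falls from 68.3 to 13.8 m³/s over 4 intervals.
K = (Q₂/Q₁)^(1/4) = (13.8/68.3)^(1/4) = 0.670.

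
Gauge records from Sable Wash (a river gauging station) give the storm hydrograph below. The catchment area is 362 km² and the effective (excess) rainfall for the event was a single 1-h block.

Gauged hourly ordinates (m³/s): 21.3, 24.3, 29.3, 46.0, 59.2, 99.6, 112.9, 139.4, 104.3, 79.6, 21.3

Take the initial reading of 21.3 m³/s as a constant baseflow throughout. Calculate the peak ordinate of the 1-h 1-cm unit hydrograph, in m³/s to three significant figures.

U_p ≈ 236 m³/s

Direct runoff: 0.0, 3.0, 8.0, 24.7, 37.9, 78.3, 91.6, 118.1, 83.0, 58.3, 0.0 m³/s; ΣQ_DR = 502.9 m³/s, peak = 118.1 m³/s.
Runoff depth d = ΣQ_DR·Δt / A = 502.9 × 3600 / (362 km²) = 5.001 mm.
The 1-cm UH is the DRH scaled by (10 mm)/d, so U_p = 118.1 × 10/5.001 = 236 m³/s.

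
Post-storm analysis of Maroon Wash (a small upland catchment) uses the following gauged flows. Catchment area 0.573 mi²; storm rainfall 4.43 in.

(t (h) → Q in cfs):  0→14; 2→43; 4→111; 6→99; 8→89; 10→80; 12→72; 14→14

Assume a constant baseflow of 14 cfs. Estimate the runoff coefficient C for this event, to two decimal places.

ΣQ_DR = 410.0 cfs; V = ΣQ_DR·Δt = 2.952 × 10^6 ft³.
Runoff depth d = V / A = 2.218 in.
C = d / P = 2.218 / 4.43 = 0.50.

C ≈ 0.50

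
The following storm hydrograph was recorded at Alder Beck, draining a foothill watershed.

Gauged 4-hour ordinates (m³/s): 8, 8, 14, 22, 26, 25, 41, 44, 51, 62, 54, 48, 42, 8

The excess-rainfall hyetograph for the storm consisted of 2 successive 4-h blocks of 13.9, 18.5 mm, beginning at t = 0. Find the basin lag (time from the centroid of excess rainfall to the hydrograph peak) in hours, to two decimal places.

Centroid of excess rainfall: t_c = Σ P_i·t̄_i / ΣP_i = 4.2840 h (block centres at 2, 6 h).
Hydrograph peak occurs at t = 36 h, so basin lag t_L = 36 − 4.2840 = 31.72 h.

t_L ≈ 31.72 h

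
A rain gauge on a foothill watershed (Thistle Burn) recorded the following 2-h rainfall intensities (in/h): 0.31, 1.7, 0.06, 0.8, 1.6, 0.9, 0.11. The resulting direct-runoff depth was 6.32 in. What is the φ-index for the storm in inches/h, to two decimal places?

Only the 4 blocks with intensity above φ contribute runoff: 1.7, 0.8, 1.6, 0.9 in/h.
Σ(I−φ)·Δt = d  ⇒  (1.7+0.8+1.6+0.9 − 4φ)·2 = 6.32
φ = (5.000 − 6.32/2) / 4 = 0.46 in/h.

φ ≈ 0.46 in/h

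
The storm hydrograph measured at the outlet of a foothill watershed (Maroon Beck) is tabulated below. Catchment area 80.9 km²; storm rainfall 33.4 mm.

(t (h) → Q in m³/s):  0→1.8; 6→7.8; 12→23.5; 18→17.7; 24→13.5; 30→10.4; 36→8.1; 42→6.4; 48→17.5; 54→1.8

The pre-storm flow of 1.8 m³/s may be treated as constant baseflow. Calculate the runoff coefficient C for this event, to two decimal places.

ΣQ_DR = 90.50 m³/s; V = ΣQ_DR·Δt = 1.955 × 10^6 m³.
Runoff depth d = V / A = 24.16 mm.
C = d / P = 24.16 / 33.4 = 0.72.

C ≈ 0.72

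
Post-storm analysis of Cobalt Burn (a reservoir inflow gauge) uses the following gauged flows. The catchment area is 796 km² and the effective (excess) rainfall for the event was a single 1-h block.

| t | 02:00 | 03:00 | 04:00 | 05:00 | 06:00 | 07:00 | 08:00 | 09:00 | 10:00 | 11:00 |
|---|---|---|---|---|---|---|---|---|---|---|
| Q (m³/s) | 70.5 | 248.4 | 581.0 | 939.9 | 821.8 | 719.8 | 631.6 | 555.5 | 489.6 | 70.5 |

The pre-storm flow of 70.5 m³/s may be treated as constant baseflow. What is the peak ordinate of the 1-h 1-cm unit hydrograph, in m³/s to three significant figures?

Direct runoff: 0.0, 177.9, 510.5, 869.4, 751.3, 649.3, 561.1, 485.0, 419.1, 0.0 m³/s; ΣQ_DR = 4424 m³/s, peak = 869.4 m³/s.
Runoff depth d = ΣQ_DR·Δt / A = 4424 × 3600 / (796 km²) = 20.01 mm.
The 1-cm UH is the DRH scaled by (10 mm)/d, so U_p = 869.4 × 10/20.01 = 435 m³/s.

U_p ≈ 435 m³/s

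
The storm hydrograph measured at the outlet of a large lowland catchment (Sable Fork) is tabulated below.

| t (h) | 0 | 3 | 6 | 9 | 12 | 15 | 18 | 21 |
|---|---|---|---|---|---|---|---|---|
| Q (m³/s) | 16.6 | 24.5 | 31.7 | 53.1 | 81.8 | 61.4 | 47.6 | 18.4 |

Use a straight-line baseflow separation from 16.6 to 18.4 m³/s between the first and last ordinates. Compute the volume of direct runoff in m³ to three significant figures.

Direct-runoff ordinates (Q − Q_b): 0.00, 7.64, 14.59, 35.73, 64.17, 43.51, 29.46, 0.00 m³/s.
ΣQ_DR = 195.1 m³/s.
With Δt = 3 h = 10800 s, V = ΣQ_DR · Δt = 195.1 × 10800 = 2.11 × 10^6 m³.

V ≈ 2.11 × 10^6 m³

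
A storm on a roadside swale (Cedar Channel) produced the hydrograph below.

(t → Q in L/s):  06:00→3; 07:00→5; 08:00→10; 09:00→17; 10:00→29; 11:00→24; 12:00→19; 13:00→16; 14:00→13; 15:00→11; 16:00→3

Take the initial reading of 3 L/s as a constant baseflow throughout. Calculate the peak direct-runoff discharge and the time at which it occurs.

Q_p = 26.0 L/s at t = 10:00

Subtracting baseflow gives direct-runoff ordinates: 0.0, 2.0, 7.0, 14.0, 26.0, 21.0, 16.0, 13.0, 10.0, 8.0, 0.0 L/s.
The maximum is 26.0 L/s, occurring at the reading for t = 10:00.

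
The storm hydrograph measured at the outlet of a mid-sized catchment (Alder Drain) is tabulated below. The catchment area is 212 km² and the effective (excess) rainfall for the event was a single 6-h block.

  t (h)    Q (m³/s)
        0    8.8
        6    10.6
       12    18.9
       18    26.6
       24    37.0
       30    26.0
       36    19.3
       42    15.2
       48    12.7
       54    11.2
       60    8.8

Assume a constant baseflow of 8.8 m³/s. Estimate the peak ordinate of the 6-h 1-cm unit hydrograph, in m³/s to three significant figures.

U_p ≈ 28.2 m³/s

Direct runoff: 0.0, 1.8, 10.1, 17.8, 28.2, 17.2, 10.5, 6.4, 3.9, 2.4, 0.0 m³/s; ΣQ_DR = 98.30 m³/s, peak = 28.2 m³/s.
Runoff depth d = ΣQ_DR·Δt / A = 98.30 × 21600 / (212 km²) = 10.02 mm.
The 1-cm UH is the DRH scaled by (10 mm)/d, so U_p = 28.2 × 10/10.02 = 28.2 m³/s.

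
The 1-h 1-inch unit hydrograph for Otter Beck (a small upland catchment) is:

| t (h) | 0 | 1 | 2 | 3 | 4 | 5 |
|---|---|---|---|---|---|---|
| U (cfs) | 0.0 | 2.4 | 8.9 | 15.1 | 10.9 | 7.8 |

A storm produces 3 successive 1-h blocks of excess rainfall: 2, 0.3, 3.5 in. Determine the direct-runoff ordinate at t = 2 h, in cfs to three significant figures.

By discrete convolution, Q_j = Σ (P_i / 1 in) · U_{j−i}.
At t = 2 h (j=2): Q = (2/1)·8.9 + (0.3/1)·2.4 + (3.5/1)·0.0 = 18.5 cfs.

Q ≈ 18.5 cfs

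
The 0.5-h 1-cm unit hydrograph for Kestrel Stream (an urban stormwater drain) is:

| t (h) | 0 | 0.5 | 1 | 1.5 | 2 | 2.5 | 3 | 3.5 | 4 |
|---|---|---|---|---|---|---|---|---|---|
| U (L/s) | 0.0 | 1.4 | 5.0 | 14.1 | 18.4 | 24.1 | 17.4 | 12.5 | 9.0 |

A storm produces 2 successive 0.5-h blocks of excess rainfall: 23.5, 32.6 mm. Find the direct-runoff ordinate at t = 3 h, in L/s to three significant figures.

By discrete convolution, Q_j = Σ (P_i / 10 mm) · U_{j−i}.
At t = 3 h (j=6): Q = (23.5/10)·17.4 + (32.6/10)·24.1 = 119 L/s.

Q ≈ 119 L/s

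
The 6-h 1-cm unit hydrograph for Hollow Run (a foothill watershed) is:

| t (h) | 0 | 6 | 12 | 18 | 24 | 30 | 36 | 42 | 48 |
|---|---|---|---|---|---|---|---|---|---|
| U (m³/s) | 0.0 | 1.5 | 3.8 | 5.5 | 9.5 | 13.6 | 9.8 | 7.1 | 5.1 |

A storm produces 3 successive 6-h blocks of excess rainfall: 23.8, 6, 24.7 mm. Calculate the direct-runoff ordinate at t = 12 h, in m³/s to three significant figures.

By discrete convolution, Q_j = Σ (P_i / 10 mm) · U_{j−i}.
At t = 12 h (j=2): Q = (23.8/10)·3.8 + (6/10)·1.5 + (24.7/10)·0.0 = 9.94 m³/s.

Q ≈ 9.94 m³/s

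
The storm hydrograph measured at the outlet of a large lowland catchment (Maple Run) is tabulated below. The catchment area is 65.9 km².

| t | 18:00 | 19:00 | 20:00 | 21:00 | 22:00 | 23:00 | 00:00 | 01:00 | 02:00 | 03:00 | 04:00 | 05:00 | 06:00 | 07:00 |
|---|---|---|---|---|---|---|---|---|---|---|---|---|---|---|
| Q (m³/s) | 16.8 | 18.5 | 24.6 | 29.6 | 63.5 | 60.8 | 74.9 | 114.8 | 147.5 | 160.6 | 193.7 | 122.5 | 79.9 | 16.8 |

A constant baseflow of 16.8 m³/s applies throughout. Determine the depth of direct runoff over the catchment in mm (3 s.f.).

d ≈ 48.6 mm

Direct runoff: 0.0, 1.7, 7.8, 12.8, 46.7, 44.0, 58.1, 98.0, 130.7, 143.8, 176.9, 105.7, 63.1, 0.0 m³/s; ΣQ_DR = 889.3 m³/s.
V = ΣQ_DR · Δt = 889.3 × 3600 s = 3.201 × 10^6 m³.
Over A = 65.9 km², depth = V / A = 48.6 mm.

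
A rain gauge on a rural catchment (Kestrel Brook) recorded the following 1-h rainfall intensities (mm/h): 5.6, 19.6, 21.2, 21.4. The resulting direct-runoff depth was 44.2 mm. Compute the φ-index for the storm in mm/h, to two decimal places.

φ ≈ 6.00 mm/h

Only the 3 blocks with intensity above φ contribute runoff: 19.6, 21.2, 21.4 mm/h.
Σ(I−φ)·Δt = d  ⇒  (19.6+21.2+21.4 − 3φ)·1 = 44.2
φ = (62.20 − 44.2/1) / 3 = 6.00 mm/h.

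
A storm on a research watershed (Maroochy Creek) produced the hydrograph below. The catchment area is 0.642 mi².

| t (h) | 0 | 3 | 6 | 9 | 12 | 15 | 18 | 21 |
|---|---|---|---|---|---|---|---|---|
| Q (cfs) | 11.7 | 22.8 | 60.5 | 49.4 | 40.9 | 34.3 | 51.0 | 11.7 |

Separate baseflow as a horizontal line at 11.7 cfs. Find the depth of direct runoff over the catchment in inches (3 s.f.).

d ≈ 1.37 in

Direct runoff: 0.0, 11.1, 48.8, 37.7, 29.2, 22.6, 39.3, 0.0 cfs; ΣQ_DR = 188.7 cfs.
V = ΣQ_DR · Δt = 188.7 × 10800 s = 2.038 × 10^6 ft³.
Over A = 0.642 mi², depth = V / A = 1.37 in.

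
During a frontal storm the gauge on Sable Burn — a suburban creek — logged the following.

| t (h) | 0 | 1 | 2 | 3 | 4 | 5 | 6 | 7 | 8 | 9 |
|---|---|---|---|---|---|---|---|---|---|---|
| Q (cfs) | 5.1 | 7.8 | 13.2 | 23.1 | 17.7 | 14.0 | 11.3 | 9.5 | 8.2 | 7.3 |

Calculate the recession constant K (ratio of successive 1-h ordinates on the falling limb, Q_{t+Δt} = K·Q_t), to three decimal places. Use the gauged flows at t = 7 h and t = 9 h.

Using the recession-limb readings at t = 7 h and t = 9 h: Q falls from 9.5 to 7.3 cfs over 2 intervals.
K = (Q₂/Q₁)^(1/2) = (7.3/9.5)^(1/2) = 0.877.

K ≈ 0.877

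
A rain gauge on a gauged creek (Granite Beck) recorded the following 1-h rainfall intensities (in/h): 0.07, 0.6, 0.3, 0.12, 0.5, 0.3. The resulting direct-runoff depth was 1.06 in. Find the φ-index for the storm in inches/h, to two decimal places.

φ ≈ 0.16 in/h

Only the 4 blocks with intensity above φ contribute runoff: 0.6, 0.3, 0.5, 0.3 in/h.
Σ(I−φ)·Δt = d  ⇒  (0.6+0.3+0.5+0.3 − 4φ)·1 = 1.06
φ = (1.700 − 1.06/1) / 4 = 0.16 in/h.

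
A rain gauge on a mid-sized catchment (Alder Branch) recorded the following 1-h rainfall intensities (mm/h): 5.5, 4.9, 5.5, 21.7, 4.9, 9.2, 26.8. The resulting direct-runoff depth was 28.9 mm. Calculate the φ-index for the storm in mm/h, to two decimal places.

φ ≈ 9.80 mm/h

Only the 2 blocks with intensity above φ contribute runoff: 21.7, 26.8 mm/h.
Σ(I−φ)·Δt = d  ⇒  (21.7+26.8 − 2φ)·1 = 28.9
φ = (48.50 − 28.9/1) / 2 = 9.80 mm/h.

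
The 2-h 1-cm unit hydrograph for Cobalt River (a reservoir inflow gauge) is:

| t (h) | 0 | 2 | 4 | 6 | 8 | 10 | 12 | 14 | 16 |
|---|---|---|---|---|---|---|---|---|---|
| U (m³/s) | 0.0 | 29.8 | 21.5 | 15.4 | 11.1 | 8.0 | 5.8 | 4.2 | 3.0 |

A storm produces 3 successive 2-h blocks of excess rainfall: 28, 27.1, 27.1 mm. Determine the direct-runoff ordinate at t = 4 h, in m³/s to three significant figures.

Q ≈ 141 m³/s

By discrete convolution, Q_j = Σ (P_i / 10 mm) · U_{j−i}.
At t = 4 h (j=2): Q = (28/10)·21.5 + (27.1/10)·29.8 + (27.1/10)·0.0 = 141 m³/s.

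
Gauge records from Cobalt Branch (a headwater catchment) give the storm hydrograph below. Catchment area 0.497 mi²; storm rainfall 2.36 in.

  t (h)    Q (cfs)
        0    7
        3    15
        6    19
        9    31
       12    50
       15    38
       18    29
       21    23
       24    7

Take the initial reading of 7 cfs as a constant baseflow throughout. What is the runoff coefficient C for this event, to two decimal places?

ΣQ_DR = 156.0 cfs; V = ΣQ_DR·Δt = 1.685 × 10^6 ft³.
Runoff depth d = V / A = 1.459 in.
C = d / P = 1.459 / 2.36 = 0.62.

C ≈ 0.62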